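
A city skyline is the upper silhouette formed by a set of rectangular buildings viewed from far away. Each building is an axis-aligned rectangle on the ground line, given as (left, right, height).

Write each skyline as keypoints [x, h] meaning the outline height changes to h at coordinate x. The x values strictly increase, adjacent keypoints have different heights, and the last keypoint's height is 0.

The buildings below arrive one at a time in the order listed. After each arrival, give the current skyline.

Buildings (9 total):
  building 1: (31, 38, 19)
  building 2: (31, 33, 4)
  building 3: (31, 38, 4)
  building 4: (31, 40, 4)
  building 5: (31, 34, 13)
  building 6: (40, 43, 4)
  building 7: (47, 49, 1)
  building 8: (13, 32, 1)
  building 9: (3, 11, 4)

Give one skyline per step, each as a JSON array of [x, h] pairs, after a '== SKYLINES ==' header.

== SKYLINES ==
[[31,19],[38,0]]
[[31,19],[38,0]]
[[31,19],[38,0]]
[[31,19],[38,4],[40,0]]
[[31,19],[38,4],[40,0]]
[[31,19],[38,4],[43,0]]
[[31,19],[38,4],[43,0],[47,1],[49,0]]
[[13,1],[31,19],[38,4],[43,0],[47,1],[49,0]]
[[3,4],[11,0],[13,1],[31,19],[38,4],[43,0],[47,1],[49,0]]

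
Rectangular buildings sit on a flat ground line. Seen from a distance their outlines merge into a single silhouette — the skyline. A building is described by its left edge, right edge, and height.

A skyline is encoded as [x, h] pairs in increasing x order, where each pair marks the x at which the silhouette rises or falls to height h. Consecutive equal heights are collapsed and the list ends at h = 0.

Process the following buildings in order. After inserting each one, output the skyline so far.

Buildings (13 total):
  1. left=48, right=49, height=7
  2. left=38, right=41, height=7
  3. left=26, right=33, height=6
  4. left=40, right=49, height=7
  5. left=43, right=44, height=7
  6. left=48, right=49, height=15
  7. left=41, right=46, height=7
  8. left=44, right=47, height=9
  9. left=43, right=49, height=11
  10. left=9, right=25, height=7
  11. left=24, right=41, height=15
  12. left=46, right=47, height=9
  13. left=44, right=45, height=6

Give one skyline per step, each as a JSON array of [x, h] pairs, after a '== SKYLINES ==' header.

== SKYLINES ==
[[48,7],[49,0]]
[[38,7],[41,0],[48,7],[49,0]]
[[26,6],[33,0],[38,7],[41,0],[48,7],[49,0]]
[[26,6],[33,0],[38,7],[49,0]]
[[26,6],[33,0],[38,7],[49,0]]
[[26,6],[33,0],[38,7],[48,15],[49,0]]
[[26,6],[33,0],[38,7],[48,15],[49,0]]
[[26,6],[33,0],[38,7],[44,9],[47,7],[48,15],[49,0]]
[[26,6],[33,0],[38,7],[43,11],[48,15],[49,0]]
[[9,7],[25,0],[26,6],[33,0],[38,7],[43,11],[48,15],[49,0]]
[[9,7],[24,15],[41,7],[43,11],[48,15],[49,0]]
[[9,7],[24,15],[41,7],[43,11],[48,15],[49,0]]
[[9,7],[24,15],[41,7],[43,11],[48,15],[49,0]]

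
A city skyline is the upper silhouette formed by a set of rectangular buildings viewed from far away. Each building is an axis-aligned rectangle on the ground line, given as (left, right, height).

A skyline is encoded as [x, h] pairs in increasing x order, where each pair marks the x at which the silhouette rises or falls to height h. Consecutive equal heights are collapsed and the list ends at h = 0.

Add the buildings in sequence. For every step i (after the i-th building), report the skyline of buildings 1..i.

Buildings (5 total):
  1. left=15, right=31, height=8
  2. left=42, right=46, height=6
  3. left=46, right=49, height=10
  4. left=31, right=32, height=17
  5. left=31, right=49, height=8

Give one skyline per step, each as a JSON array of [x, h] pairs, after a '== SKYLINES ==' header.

== SKYLINES ==
[[15,8],[31,0]]
[[15,8],[31,0],[42,6],[46,0]]
[[15,8],[31,0],[42,6],[46,10],[49,0]]
[[15,8],[31,17],[32,0],[42,6],[46,10],[49,0]]
[[15,8],[31,17],[32,8],[46,10],[49,0]]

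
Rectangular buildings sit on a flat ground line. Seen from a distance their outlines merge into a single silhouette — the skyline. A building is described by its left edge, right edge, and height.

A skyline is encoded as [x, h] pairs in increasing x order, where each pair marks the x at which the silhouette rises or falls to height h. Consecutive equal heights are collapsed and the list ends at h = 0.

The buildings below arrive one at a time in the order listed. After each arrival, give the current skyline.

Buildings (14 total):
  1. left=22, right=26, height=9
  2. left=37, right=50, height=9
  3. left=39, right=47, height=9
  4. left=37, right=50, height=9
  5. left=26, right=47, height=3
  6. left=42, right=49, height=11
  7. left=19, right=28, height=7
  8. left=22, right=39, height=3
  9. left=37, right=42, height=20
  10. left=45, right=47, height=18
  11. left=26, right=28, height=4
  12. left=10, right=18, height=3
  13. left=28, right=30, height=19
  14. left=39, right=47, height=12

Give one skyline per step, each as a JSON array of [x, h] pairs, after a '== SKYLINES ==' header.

== SKYLINES ==
[[22,9],[26,0]]
[[22,9],[26,0],[37,9],[50,0]]
[[22,9],[26,0],[37,9],[50,0]]
[[22,9],[26,0],[37,9],[50,0]]
[[22,9],[26,3],[37,9],[50,0]]
[[22,9],[26,3],[37,9],[42,11],[49,9],[50,0]]
[[19,7],[22,9],[26,7],[28,3],[37,9],[42,11],[49,9],[50,0]]
[[19,7],[22,9],[26,7],[28,3],[37,9],[42,11],[49,9],[50,0]]
[[19,7],[22,9],[26,7],[28,3],[37,20],[42,11],[49,9],[50,0]]
[[19,7],[22,9],[26,7],[28,3],[37,20],[42,11],[45,18],[47,11],[49,9],[50,0]]
[[19,7],[22,9],[26,7],[28,3],[37,20],[42,11],[45,18],[47,11],[49,9],[50,0]]
[[10,3],[18,0],[19,7],[22,9],[26,7],[28,3],[37,20],[42,11],[45,18],[47,11],[49,9],[50,0]]
[[10,3],[18,0],[19,7],[22,9],[26,7],[28,19],[30,3],[37,20],[42,11],[45,18],[47,11],[49,9],[50,0]]
[[10,3],[18,0],[19,7],[22,9],[26,7],[28,19],[30,3],[37,20],[42,12],[45,18],[47,11],[49,9],[50,0]]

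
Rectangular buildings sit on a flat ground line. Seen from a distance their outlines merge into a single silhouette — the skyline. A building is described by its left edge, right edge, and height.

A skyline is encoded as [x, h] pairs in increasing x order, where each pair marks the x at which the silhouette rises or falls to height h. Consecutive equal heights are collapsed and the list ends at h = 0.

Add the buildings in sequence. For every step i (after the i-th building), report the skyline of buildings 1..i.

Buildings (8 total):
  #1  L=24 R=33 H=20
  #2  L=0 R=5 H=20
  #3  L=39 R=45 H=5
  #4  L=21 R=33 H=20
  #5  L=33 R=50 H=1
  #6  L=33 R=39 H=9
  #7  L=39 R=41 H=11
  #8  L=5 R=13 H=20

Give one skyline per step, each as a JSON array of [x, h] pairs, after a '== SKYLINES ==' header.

== SKYLINES ==
[[24,20],[33,0]]
[[0,20],[5,0],[24,20],[33,0]]
[[0,20],[5,0],[24,20],[33,0],[39,5],[45,0]]
[[0,20],[5,0],[21,20],[33,0],[39,5],[45,0]]
[[0,20],[5,0],[21,20],[33,1],[39,5],[45,1],[50,0]]
[[0,20],[5,0],[21,20],[33,9],[39,5],[45,1],[50,0]]
[[0,20],[5,0],[21,20],[33,9],[39,11],[41,5],[45,1],[50,0]]
[[0,20],[13,0],[21,20],[33,9],[39,11],[41,5],[45,1],[50,0]]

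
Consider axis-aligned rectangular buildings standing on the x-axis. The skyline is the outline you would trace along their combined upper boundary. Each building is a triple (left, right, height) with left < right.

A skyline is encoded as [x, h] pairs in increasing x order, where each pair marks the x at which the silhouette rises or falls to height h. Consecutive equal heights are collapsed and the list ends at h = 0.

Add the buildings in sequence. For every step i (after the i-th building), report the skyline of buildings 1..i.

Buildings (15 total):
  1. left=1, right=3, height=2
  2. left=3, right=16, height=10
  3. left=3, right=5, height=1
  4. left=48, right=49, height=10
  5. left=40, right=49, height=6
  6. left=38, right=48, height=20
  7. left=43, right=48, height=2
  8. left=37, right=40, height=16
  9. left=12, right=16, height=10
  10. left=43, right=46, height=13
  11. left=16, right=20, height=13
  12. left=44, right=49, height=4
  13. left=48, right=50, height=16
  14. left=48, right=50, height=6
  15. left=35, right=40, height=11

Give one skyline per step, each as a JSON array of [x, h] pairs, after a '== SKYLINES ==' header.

== SKYLINES ==
[[1,2],[3,0]]
[[1,2],[3,10],[16,0]]
[[1,2],[3,10],[16,0]]
[[1,2],[3,10],[16,0],[48,10],[49,0]]
[[1,2],[3,10],[16,0],[40,6],[48,10],[49,0]]
[[1,2],[3,10],[16,0],[38,20],[48,10],[49,0]]
[[1,2],[3,10],[16,0],[38,20],[48,10],[49,0]]
[[1,2],[3,10],[16,0],[37,16],[38,20],[48,10],[49,0]]
[[1,2],[3,10],[16,0],[37,16],[38,20],[48,10],[49,0]]
[[1,2],[3,10],[16,0],[37,16],[38,20],[48,10],[49,0]]
[[1,2],[3,10],[16,13],[20,0],[37,16],[38,20],[48,10],[49,0]]
[[1,2],[3,10],[16,13],[20,0],[37,16],[38,20],[48,10],[49,0]]
[[1,2],[3,10],[16,13],[20,0],[37,16],[38,20],[48,16],[50,0]]
[[1,2],[3,10],[16,13],[20,0],[37,16],[38,20],[48,16],[50,0]]
[[1,2],[3,10],[16,13],[20,0],[35,11],[37,16],[38,20],[48,16],[50,0]]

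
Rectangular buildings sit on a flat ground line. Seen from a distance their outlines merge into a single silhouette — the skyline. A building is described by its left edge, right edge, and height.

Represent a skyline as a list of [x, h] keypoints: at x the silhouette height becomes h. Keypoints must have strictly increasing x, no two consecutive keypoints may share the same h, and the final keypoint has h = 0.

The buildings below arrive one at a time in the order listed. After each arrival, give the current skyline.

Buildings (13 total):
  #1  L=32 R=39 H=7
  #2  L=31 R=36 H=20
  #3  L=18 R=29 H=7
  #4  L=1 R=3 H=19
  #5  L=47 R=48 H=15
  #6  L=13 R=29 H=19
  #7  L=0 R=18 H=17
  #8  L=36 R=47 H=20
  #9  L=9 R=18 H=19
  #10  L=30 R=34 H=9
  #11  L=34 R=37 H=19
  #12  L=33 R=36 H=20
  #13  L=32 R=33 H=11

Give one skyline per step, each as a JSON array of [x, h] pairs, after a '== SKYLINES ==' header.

== SKYLINES ==
[[32,7],[39,0]]
[[31,20],[36,7],[39,0]]
[[18,7],[29,0],[31,20],[36,7],[39,0]]
[[1,19],[3,0],[18,7],[29,0],[31,20],[36,7],[39,0]]
[[1,19],[3,0],[18,7],[29,0],[31,20],[36,7],[39,0],[47,15],[48,0]]
[[1,19],[3,0],[13,19],[29,0],[31,20],[36,7],[39,0],[47,15],[48,0]]
[[0,17],[1,19],[3,17],[13,19],[29,0],[31,20],[36,7],[39,0],[47,15],[48,0]]
[[0,17],[1,19],[3,17],[13,19],[29,0],[31,20],[47,15],[48,0]]
[[0,17],[1,19],[3,17],[9,19],[29,0],[31,20],[47,15],[48,0]]
[[0,17],[1,19],[3,17],[9,19],[29,0],[30,9],[31,20],[47,15],[48,0]]
[[0,17],[1,19],[3,17],[9,19],[29,0],[30,9],[31,20],[47,15],[48,0]]
[[0,17],[1,19],[3,17],[9,19],[29,0],[30,9],[31,20],[47,15],[48,0]]
[[0,17],[1,19],[3,17],[9,19],[29,0],[30,9],[31,20],[47,15],[48,0]]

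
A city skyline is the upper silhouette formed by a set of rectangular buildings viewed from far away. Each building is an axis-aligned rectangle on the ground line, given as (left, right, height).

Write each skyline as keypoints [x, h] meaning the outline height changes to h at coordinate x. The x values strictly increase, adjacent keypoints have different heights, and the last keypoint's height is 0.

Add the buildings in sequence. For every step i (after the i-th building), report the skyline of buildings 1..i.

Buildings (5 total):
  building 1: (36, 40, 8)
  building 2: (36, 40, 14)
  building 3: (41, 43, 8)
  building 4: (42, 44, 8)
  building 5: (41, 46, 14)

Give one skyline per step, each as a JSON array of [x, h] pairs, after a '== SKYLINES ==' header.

== SKYLINES ==
[[36,8],[40,0]]
[[36,14],[40,0]]
[[36,14],[40,0],[41,8],[43,0]]
[[36,14],[40,0],[41,8],[44,0]]
[[36,14],[40,0],[41,14],[46,0]]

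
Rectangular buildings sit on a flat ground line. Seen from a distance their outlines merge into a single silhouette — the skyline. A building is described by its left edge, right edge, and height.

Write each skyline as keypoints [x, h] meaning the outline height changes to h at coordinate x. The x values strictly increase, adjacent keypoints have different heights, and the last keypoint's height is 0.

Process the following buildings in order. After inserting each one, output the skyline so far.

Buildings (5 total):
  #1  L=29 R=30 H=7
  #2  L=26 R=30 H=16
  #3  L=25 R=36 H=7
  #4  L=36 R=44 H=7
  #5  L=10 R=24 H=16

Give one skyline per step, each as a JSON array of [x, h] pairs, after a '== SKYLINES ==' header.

== SKYLINES ==
[[29,7],[30,0]]
[[26,16],[30,0]]
[[25,7],[26,16],[30,7],[36,0]]
[[25,7],[26,16],[30,7],[44,0]]
[[10,16],[24,0],[25,7],[26,16],[30,7],[44,0]]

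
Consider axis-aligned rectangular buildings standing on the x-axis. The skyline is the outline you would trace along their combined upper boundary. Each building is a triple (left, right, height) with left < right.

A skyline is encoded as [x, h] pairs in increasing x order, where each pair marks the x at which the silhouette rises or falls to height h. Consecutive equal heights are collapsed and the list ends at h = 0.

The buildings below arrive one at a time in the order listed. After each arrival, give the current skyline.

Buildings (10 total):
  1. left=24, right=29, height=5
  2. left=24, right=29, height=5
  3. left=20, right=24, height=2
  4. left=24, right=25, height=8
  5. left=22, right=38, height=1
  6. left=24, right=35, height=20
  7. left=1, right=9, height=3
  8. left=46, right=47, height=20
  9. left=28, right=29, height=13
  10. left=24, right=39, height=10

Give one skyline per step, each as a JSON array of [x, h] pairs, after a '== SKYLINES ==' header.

== SKYLINES ==
[[24,5],[29,0]]
[[24,5],[29,0]]
[[20,2],[24,5],[29,0]]
[[20,2],[24,8],[25,5],[29,0]]
[[20,2],[24,8],[25,5],[29,1],[38,0]]
[[20,2],[24,20],[35,1],[38,0]]
[[1,3],[9,0],[20,2],[24,20],[35,1],[38,0]]
[[1,3],[9,0],[20,2],[24,20],[35,1],[38,0],[46,20],[47,0]]
[[1,3],[9,0],[20,2],[24,20],[35,1],[38,0],[46,20],[47,0]]
[[1,3],[9,0],[20,2],[24,20],[35,10],[39,0],[46,20],[47,0]]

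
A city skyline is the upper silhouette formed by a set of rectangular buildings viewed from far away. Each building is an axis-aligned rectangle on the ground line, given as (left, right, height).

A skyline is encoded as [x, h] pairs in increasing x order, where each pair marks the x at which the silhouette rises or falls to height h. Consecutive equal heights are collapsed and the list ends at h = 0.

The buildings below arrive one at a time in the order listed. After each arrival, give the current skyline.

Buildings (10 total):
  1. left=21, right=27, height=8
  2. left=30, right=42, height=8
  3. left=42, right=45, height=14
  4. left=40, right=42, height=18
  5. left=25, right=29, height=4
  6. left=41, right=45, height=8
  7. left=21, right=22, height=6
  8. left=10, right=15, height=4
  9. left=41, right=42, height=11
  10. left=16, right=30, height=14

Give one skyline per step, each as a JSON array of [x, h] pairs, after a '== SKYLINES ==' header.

== SKYLINES ==
[[21,8],[27,0]]
[[21,8],[27,0],[30,8],[42,0]]
[[21,8],[27,0],[30,8],[42,14],[45,0]]
[[21,8],[27,0],[30,8],[40,18],[42,14],[45,0]]
[[21,8],[27,4],[29,0],[30,8],[40,18],[42,14],[45,0]]
[[21,8],[27,4],[29,0],[30,8],[40,18],[42,14],[45,0]]
[[21,8],[27,4],[29,0],[30,8],[40,18],[42,14],[45,0]]
[[10,4],[15,0],[21,8],[27,4],[29,0],[30,8],[40,18],[42,14],[45,0]]
[[10,4],[15,0],[21,8],[27,4],[29,0],[30,8],[40,18],[42,14],[45,0]]
[[10,4],[15,0],[16,14],[30,8],[40,18],[42,14],[45,0]]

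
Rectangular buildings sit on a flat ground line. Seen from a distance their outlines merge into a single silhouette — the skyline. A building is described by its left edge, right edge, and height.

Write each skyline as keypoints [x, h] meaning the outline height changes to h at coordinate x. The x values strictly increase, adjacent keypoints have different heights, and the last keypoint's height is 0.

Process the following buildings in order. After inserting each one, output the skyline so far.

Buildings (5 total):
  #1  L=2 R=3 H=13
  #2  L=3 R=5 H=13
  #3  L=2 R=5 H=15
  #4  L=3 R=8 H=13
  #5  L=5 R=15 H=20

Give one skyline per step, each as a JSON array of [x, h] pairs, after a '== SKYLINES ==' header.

== SKYLINES ==
[[2,13],[3,0]]
[[2,13],[5,0]]
[[2,15],[5,0]]
[[2,15],[5,13],[8,0]]
[[2,15],[5,20],[15,0]]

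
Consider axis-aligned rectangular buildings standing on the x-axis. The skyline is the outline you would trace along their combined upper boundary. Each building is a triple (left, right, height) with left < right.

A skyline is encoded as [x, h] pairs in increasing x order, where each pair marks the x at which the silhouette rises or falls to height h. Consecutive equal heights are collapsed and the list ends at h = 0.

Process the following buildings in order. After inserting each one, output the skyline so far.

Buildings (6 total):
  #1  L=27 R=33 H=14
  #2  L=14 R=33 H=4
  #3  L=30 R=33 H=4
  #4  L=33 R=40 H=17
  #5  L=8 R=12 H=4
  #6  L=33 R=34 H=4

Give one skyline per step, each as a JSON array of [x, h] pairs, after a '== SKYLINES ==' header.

== SKYLINES ==
[[27,14],[33,0]]
[[14,4],[27,14],[33,0]]
[[14,4],[27,14],[33,0]]
[[14,4],[27,14],[33,17],[40,0]]
[[8,4],[12,0],[14,4],[27,14],[33,17],[40,0]]
[[8,4],[12,0],[14,4],[27,14],[33,17],[40,0]]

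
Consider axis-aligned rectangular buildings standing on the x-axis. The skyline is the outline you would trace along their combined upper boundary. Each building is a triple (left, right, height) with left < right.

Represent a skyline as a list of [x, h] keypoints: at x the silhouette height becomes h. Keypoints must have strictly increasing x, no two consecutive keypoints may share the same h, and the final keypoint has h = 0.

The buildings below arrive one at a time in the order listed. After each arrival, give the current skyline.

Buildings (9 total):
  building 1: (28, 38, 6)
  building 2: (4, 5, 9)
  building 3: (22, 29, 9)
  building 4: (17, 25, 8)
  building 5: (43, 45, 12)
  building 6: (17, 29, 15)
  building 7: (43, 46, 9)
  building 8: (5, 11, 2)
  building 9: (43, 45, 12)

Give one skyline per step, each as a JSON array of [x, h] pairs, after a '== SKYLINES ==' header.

== SKYLINES ==
[[28,6],[38,0]]
[[4,9],[5,0],[28,6],[38,0]]
[[4,9],[5,0],[22,9],[29,6],[38,0]]
[[4,9],[5,0],[17,8],[22,9],[29,6],[38,0]]
[[4,9],[5,0],[17,8],[22,9],[29,6],[38,0],[43,12],[45,0]]
[[4,9],[5,0],[17,15],[29,6],[38,0],[43,12],[45,0]]
[[4,9],[5,0],[17,15],[29,6],[38,0],[43,12],[45,9],[46,0]]
[[4,9],[5,2],[11,0],[17,15],[29,6],[38,0],[43,12],[45,9],[46,0]]
[[4,9],[5,2],[11,0],[17,15],[29,6],[38,0],[43,12],[45,9],[46,0]]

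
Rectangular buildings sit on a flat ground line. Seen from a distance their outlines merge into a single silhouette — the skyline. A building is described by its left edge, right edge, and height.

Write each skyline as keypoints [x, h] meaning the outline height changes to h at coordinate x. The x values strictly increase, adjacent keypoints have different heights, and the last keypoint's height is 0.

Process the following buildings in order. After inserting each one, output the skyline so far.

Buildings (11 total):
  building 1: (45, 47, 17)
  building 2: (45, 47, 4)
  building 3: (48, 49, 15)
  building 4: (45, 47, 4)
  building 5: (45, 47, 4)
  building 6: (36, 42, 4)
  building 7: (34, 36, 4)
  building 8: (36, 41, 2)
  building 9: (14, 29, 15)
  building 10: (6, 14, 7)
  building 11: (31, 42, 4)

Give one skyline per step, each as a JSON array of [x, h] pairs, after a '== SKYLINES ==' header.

== SKYLINES ==
[[45,17],[47,0]]
[[45,17],[47,0]]
[[45,17],[47,0],[48,15],[49,0]]
[[45,17],[47,0],[48,15],[49,0]]
[[45,17],[47,0],[48,15],[49,0]]
[[36,4],[42,0],[45,17],[47,0],[48,15],[49,0]]
[[34,4],[42,0],[45,17],[47,0],[48,15],[49,0]]
[[34,4],[42,0],[45,17],[47,0],[48,15],[49,0]]
[[14,15],[29,0],[34,4],[42,0],[45,17],[47,0],[48,15],[49,0]]
[[6,7],[14,15],[29,0],[34,4],[42,0],[45,17],[47,0],[48,15],[49,0]]
[[6,7],[14,15],[29,0],[31,4],[42,0],[45,17],[47,0],[48,15],[49,0]]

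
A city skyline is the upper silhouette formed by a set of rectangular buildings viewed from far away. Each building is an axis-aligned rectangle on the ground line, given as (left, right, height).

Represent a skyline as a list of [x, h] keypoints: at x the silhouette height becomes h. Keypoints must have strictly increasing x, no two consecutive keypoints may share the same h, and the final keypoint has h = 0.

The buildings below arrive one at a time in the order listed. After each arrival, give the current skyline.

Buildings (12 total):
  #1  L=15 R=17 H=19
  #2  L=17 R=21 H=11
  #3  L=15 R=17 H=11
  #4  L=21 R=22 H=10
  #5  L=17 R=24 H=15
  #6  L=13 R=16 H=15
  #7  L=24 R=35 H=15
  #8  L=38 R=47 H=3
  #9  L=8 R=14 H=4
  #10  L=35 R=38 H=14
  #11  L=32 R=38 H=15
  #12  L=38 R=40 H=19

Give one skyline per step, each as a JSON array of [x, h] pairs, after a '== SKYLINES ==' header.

== SKYLINES ==
[[15,19],[17,0]]
[[15,19],[17,11],[21,0]]
[[15,19],[17,11],[21,0]]
[[15,19],[17,11],[21,10],[22,0]]
[[15,19],[17,15],[24,0]]
[[13,15],[15,19],[17,15],[24,0]]
[[13,15],[15,19],[17,15],[35,0]]
[[13,15],[15,19],[17,15],[35,0],[38,3],[47,0]]
[[8,4],[13,15],[15,19],[17,15],[35,0],[38,3],[47,0]]
[[8,4],[13,15],[15,19],[17,15],[35,14],[38,3],[47,0]]
[[8,4],[13,15],[15,19],[17,15],[38,3],[47,0]]
[[8,4],[13,15],[15,19],[17,15],[38,19],[40,3],[47,0]]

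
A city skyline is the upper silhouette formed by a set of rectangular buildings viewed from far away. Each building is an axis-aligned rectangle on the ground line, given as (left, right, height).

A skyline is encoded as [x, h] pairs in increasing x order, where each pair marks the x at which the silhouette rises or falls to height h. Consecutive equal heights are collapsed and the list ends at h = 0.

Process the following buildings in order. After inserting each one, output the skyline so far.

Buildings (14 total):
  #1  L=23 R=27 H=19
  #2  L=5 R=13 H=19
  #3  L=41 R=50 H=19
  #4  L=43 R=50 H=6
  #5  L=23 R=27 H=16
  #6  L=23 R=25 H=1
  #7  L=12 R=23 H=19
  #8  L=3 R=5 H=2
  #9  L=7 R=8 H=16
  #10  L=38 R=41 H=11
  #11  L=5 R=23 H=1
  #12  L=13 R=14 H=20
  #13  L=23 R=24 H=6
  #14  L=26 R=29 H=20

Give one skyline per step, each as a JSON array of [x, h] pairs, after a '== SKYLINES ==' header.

== SKYLINES ==
[[23,19],[27,0]]
[[5,19],[13,0],[23,19],[27,0]]
[[5,19],[13,0],[23,19],[27,0],[41,19],[50,0]]
[[5,19],[13,0],[23,19],[27,0],[41,19],[50,0]]
[[5,19],[13,0],[23,19],[27,0],[41,19],[50,0]]
[[5,19],[13,0],[23,19],[27,0],[41,19],[50,0]]
[[5,19],[27,0],[41,19],[50,0]]
[[3,2],[5,19],[27,0],[41,19],[50,0]]
[[3,2],[5,19],[27,0],[41,19],[50,0]]
[[3,2],[5,19],[27,0],[38,11],[41,19],[50,0]]
[[3,2],[5,19],[27,0],[38,11],[41,19],[50,0]]
[[3,2],[5,19],[13,20],[14,19],[27,0],[38,11],[41,19],[50,0]]
[[3,2],[5,19],[13,20],[14,19],[27,0],[38,11],[41,19],[50,0]]
[[3,2],[5,19],[13,20],[14,19],[26,20],[29,0],[38,11],[41,19],[50,0]]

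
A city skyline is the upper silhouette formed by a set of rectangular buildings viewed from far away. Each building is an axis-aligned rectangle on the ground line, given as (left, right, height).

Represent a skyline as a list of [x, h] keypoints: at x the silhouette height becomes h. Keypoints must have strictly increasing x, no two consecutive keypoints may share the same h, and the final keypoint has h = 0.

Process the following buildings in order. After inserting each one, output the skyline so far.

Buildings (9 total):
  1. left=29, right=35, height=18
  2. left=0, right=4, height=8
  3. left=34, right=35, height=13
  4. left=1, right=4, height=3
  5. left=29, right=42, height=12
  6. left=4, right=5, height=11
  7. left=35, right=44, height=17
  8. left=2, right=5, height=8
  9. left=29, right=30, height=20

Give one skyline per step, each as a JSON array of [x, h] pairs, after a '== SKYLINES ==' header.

== SKYLINES ==
[[29,18],[35,0]]
[[0,8],[4,0],[29,18],[35,0]]
[[0,8],[4,0],[29,18],[35,0]]
[[0,8],[4,0],[29,18],[35,0]]
[[0,8],[4,0],[29,18],[35,12],[42,0]]
[[0,8],[4,11],[5,0],[29,18],[35,12],[42,0]]
[[0,8],[4,11],[5,0],[29,18],[35,17],[44,0]]
[[0,8],[4,11],[5,0],[29,18],[35,17],[44,0]]
[[0,8],[4,11],[5,0],[29,20],[30,18],[35,17],[44,0]]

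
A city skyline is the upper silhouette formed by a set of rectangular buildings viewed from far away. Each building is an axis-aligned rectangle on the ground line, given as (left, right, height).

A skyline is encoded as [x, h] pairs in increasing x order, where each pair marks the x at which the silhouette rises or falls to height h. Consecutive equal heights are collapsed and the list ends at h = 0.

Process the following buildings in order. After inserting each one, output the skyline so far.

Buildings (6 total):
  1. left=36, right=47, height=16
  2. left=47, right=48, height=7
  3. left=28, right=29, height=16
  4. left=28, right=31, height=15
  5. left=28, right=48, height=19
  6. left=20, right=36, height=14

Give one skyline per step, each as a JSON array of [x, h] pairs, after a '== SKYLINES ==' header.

== SKYLINES ==
[[36,16],[47,0]]
[[36,16],[47,7],[48,0]]
[[28,16],[29,0],[36,16],[47,7],[48,0]]
[[28,16],[29,15],[31,0],[36,16],[47,7],[48,0]]
[[28,19],[48,0]]
[[20,14],[28,19],[48,0]]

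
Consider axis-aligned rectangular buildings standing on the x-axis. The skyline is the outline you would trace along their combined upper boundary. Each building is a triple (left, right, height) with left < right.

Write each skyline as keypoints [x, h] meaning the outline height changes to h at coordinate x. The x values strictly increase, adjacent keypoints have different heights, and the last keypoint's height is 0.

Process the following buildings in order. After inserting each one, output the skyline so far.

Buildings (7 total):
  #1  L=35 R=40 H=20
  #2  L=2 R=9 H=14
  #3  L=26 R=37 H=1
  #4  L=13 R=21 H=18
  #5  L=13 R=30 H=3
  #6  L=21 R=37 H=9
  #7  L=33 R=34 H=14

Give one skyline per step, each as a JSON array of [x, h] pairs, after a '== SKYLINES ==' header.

== SKYLINES ==
[[35,20],[40,0]]
[[2,14],[9,0],[35,20],[40,0]]
[[2,14],[9,0],[26,1],[35,20],[40,0]]
[[2,14],[9,0],[13,18],[21,0],[26,1],[35,20],[40,0]]
[[2,14],[9,0],[13,18],[21,3],[30,1],[35,20],[40,0]]
[[2,14],[9,0],[13,18],[21,9],[35,20],[40,0]]
[[2,14],[9,0],[13,18],[21,9],[33,14],[34,9],[35,20],[40,0]]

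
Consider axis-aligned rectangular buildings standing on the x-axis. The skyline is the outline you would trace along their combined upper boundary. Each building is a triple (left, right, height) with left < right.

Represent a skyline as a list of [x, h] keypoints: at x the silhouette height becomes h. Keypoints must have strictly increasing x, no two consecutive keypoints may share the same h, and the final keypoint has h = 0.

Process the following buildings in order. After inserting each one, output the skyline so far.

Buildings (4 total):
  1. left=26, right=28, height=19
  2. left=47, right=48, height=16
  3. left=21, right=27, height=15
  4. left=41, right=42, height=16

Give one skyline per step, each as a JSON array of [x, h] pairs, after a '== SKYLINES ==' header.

== SKYLINES ==
[[26,19],[28,0]]
[[26,19],[28,0],[47,16],[48,0]]
[[21,15],[26,19],[28,0],[47,16],[48,0]]
[[21,15],[26,19],[28,0],[41,16],[42,0],[47,16],[48,0]]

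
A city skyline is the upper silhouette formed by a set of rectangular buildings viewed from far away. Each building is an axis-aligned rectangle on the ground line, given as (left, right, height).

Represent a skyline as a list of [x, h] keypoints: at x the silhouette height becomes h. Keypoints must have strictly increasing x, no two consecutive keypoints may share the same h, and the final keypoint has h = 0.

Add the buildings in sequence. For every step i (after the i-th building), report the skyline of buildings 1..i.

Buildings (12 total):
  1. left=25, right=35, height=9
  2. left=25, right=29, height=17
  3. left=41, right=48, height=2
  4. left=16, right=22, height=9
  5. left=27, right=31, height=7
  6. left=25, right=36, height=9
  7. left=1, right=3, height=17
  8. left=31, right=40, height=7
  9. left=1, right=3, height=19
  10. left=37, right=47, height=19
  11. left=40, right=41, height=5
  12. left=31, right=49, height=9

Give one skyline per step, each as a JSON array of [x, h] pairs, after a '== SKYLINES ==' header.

== SKYLINES ==
[[25,9],[35,0]]
[[25,17],[29,9],[35,0]]
[[25,17],[29,9],[35,0],[41,2],[48,0]]
[[16,9],[22,0],[25,17],[29,9],[35,0],[41,2],[48,0]]
[[16,9],[22,0],[25,17],[29,9],[35,0],[41,2],[48,0]]
[[16,9],[22,0],[25,17],[29,9],[36,0],[41,2],[48,0]]
[[1,17],[3,0],[16,9],[22,0],[25,17],[29,9],[36,0],[41,2],[48,0]]
[[1,17],[3,0],[16,9],[22,0],[25,17],[29,9],[36,7],[40,0],[41,2],[48,0]]
[[1,19],[3,0],[16,9],[22,0],[25,17],[29,9],[36,7],[40,0],[41,2],[48,0]]
[[1,19],[3,0],[16,9],[22,0],[25,17],[29,9],[36,7],[37,19],[47,2],[48,0]]
[[1,19],[3,0],[16,9],[22,0],[25,17],[29,9],[36,7],[37,19],[47,2],[48,0]]
[[1,19],[3,0],[16,9],[22,0],[25,17],[29,9],[37,19],[47,9],[49,0]]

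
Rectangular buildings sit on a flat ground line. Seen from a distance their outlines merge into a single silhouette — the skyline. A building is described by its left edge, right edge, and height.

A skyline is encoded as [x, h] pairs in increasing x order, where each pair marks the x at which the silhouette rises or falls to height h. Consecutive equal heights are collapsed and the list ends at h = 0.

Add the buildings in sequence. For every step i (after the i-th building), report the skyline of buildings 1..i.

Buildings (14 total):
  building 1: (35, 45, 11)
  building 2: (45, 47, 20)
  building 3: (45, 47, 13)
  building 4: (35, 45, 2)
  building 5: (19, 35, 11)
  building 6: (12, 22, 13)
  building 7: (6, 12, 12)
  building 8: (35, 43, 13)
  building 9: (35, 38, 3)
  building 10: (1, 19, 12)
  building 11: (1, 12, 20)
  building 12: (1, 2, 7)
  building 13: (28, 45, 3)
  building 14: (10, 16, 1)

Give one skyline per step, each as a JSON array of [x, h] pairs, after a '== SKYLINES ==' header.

== SKYLINES ==
[[35,11],[45,0]]
[[35,11],[45,20],[47,0]]
[[35,11],[45,20],[47,0]]
[[35,11],[45,20],[47,0]]
[[19,11],[45,20],[47,0]]
[[12,13],[22,11],[45,20],[47,0]]
[[6,12],[12,13],[22,11],[45,20],[47,0]]
[[6,12],[12,13],[22,11],[35,13],[43,11],[45,20],[47,0]]
[[6,12],[12,13],[22,11],[35,13],[43,11],[45,20],[47,0]]
[[1,12],[12,13],[22,11],[35,13],[43,11],[45,20],[47,0]]
[[1,20],[12,13],[22,11],[35,13],[43,11],[45,20],[47,0]]
[[1,20],[12,13],[22,11],[35,13],[43,11],[45,20],[47,0]]
[[1,20],[12,13],[22,11],[35,13],[43,11],[45,20],[47,0]]
[[1,20],[12,13],[22,11],[35,13],[43,11],[45,20],[47,0]]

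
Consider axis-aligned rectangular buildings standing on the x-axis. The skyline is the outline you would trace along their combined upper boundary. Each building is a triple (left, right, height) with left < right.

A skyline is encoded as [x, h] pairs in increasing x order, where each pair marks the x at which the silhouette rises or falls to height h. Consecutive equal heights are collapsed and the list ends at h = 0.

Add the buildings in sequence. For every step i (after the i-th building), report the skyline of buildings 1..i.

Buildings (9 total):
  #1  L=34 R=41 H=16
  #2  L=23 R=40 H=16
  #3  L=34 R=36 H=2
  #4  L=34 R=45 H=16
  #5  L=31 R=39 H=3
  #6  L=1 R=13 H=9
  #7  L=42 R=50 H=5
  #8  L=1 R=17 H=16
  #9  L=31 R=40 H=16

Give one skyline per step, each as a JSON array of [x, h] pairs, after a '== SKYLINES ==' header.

== SKYLINES ==
[[34,16],[41,0]]
[[23,16],[41,0]]
[[23,16],[41,0]]
[[23,16],[45,0]]
[[23,16],[45,0]]
[[1,9],[13,0],[23,16],[45,0]]
[[1,9],[13,0],[23,16],[45,5],[50,0]]
[[1,16],[17,0],[23,16],[45,5],[50,0]]
[[1,16],[17,0],[23,16],[45,5],[50,0]]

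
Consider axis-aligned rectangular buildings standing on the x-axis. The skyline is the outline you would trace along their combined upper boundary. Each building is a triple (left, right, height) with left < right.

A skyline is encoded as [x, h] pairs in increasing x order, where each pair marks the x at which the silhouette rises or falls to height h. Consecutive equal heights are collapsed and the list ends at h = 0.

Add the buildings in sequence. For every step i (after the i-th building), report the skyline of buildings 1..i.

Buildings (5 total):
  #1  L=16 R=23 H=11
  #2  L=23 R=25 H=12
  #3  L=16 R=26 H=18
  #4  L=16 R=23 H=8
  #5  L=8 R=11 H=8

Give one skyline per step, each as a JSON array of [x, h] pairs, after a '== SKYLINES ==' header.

== SKYLINES ==
[[16,11],[23,0]]
[[16,11],[23,12],[25,0]]
[[16,18],[26,0]]
[[16,18],[26,0]]
[[8,8],[11,0],[16,18],[26,0]]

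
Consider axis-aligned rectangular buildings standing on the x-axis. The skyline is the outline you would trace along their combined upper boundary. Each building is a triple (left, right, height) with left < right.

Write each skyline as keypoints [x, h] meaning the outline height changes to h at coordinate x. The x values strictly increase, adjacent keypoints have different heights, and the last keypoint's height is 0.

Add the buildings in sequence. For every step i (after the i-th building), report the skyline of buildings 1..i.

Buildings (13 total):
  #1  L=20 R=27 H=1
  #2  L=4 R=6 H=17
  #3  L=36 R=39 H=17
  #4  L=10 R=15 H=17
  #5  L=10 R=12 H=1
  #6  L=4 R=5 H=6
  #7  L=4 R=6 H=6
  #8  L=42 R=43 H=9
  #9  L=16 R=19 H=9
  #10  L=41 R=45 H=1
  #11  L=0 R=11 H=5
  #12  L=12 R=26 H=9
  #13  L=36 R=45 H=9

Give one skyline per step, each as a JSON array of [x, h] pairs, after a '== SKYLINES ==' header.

== SKYLINES ==
[[20,1],[27,0]]
[[4,17],[6,0],[20,1],[27,0]]
[[4,17],[6,0],[20,1],[27,0],[36,17],[39,0]]
[[4,17],[6,0],[10,17],[15,0],[20,1],[27,0],[36,17],[39,0]]
[[4,17],[6,0],[10,17],[15,0],[20,1],[27,0],[36,17],[39,0]]
[[4,17],[6,0],[10,17],[15,0],[20,1],[27,0],[36,17],[39,0]]
[[4,17],[6,0],[10,17],[15,0],[20,1],[27,0],[36,17],[39,0]]
[[4,17],[6,0],[10,17],[15,0],[20,1],[27,0],[36,17],[39,0],[42,9],[43,0]]
[[4,17],[6,0],[10,17],[15,0],[16,9],[19,0],[20,1],[27,0],[36,17],[39,0],[42,9],[43,0]]
[[4,17],[6,0],[10,17],[15,0],[16,9],[19,0],[20,1],[27,0],[36,17],[39,0],[41,1],[42,9],[43,1],[45,0]]
[[0,5],[4,17],[6,5],[10,17],[15,0],[16,9],[19,0],[20,1],[27,0],[36,17],[39,0],[41,1],[42,9],[43,1],[45,0]]
[[0,5],[4,17],[6,5],[10,17],[15,9],[26,1],[27,0],[36,17],[39,0],[41,1],[42,9],[43,1],[45,0]]
[[0,5],[4,17],[6,5],[10,17],[15,9],[26,1],[27,0],[36,17],[39,9],[45,0]]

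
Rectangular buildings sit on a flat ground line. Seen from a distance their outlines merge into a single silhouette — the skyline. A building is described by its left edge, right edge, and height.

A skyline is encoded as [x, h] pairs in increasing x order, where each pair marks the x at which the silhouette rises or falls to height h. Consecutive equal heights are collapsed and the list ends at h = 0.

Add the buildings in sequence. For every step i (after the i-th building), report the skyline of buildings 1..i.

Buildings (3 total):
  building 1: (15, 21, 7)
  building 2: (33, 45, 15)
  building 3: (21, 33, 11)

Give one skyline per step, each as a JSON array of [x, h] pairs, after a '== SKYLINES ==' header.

== SKYLINES ==
[[15,7],[21,0]]
[[15,7],[21,0],[33,15],[45,0]]
[[15,7],[21,11],[33,15],[45,0]]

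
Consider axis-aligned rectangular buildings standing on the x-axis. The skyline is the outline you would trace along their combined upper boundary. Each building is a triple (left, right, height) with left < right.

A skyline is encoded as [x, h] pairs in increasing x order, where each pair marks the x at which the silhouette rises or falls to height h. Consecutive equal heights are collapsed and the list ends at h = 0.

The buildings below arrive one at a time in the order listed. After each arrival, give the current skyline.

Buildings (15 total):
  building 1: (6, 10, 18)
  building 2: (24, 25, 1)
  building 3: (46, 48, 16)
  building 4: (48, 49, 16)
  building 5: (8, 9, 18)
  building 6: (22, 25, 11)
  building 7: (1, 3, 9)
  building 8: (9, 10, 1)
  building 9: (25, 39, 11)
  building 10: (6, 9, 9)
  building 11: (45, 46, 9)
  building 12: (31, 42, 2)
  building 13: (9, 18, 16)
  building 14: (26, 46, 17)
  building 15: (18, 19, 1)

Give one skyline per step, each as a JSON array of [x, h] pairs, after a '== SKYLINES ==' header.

== SKYLINES ==
[[6,18],[10,0]]
[[6,18],[10,0],[24,1],[25,0]]
[[6,18],[10,0],[24,1],[25,0],[46,16],[48,0]]
[[6,18],[10,0],[24,1],[25,0],[46,16],[49,0]]
[[6,18],[10,0],[24,1],[25,0],[46,16],[49,0]]
[[6,18],[10,0],[22,11],[25,0],[46,16],[49,0]]
[[1,9],[3,0],[6,18],[10,0],[22,11],[25,0],[46,16],[49,0]]
[[1,9],[3,0],[6,18],[10,0],[22,11],[25,0],[46,16],[49,0]]
[[1,9],[3,0],[6,18],[10,0],[22,11],[39,0],[46,16],[49,0]]
[[1,9],[3,0],[6,18],[10,0],[22,11],[39,0],[46,16],[49,0]]
[[1,9],[3,0],[6,18],[10,0],[22,11],[39,0],[45,9],[46,16],[49,0]]
[[1,9],[3,0],[6,18],[10,0],[22,11],[39,2],[42,0],[45,9],[46,16],[49,0]]
[[1,9],[3,0],[6,18],[10,16],[18,0],[22,11],[39,2],[42,0],[45,9],[46,16],[49,0]]
[[1,9],[3,0],[6,18],[10,16],[18,0],[22,11],[26,17],[46,16],[49,0]]
[[1,9],[3,0],[6,18],[10,16],[18,1],[19,0],[22,11],[26,17],[46,16],[49,0]]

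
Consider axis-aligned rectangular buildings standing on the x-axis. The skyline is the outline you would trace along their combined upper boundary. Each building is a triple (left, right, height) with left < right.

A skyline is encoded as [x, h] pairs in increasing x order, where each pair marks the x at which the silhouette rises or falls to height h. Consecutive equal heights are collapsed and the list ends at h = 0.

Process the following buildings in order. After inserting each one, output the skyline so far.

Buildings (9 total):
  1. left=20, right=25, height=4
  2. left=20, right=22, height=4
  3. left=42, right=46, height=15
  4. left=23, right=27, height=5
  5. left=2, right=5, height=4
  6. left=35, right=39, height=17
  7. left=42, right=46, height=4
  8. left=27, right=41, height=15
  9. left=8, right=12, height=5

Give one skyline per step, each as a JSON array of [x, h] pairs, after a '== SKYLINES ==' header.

== SKYLINES ==
[[20,4],[25,0]]
[[20,4],[25,0]]
[[20,4],[25,0],[42,15],[46,0]]
[[20,4],[23,5],[27,0],[42,15],[46,0]]
[[2,4],[5,0],[20,4],[23,5],[27,0],[42,15],[46,0]]
[[2,4],[5,0],[20,4],[23,5],[27,0],[35,17],[39,0],[42,15],[46,0]]
[[2,4],[5,0],[20,4],[23,5],[27,0],[35,17],[39,0],[42,15],[46,0]]
[[2,4],[5,0],[20,4],[23,5],[27,15],[35,17],[39,15],[41,0],[42,15],[46,0]]
[[2,4],[5,0],[8,5],[12,0],[20,4],[23,5],[27,15],[35,17],[39,15],[41,0],[42,15],[46,0]]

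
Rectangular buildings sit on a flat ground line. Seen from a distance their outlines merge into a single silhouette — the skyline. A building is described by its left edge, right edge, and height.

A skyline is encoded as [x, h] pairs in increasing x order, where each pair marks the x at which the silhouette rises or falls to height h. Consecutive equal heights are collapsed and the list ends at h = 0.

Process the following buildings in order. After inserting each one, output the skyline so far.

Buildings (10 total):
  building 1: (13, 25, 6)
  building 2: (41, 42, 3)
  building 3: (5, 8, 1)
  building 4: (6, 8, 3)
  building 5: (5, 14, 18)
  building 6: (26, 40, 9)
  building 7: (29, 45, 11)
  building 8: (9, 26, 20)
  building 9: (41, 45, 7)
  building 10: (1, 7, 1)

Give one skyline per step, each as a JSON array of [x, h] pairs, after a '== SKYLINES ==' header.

== SKYLINES ==
[[13,6],[25,0]]
[[13,6],[25,0],[41,3],[42,0]]
[[5,1],[8,0],[13,6],[25,0],[41,3],[42,0]]
[[5,1],[6,3],[8,0],[13,6],[25,0],[41,3],[42,0]]
[[5,18],[14,6],[25,0],[41,3],[42,0]]
[[5,18],[14,6],[25,0],[26,9],[40,0],[41,3],[42,0]]
[[5,18],[14,6],[25,0],[26,9],[29,11],[45,0]]
[[5,18],[9,20],[26,9],[29,11],[45,0]]
[[5,18],[9,20],[26,9],[29,11],[45,0]]
[[1,1],[5,18],[9,20],[26,9],[29,11],[45,0]]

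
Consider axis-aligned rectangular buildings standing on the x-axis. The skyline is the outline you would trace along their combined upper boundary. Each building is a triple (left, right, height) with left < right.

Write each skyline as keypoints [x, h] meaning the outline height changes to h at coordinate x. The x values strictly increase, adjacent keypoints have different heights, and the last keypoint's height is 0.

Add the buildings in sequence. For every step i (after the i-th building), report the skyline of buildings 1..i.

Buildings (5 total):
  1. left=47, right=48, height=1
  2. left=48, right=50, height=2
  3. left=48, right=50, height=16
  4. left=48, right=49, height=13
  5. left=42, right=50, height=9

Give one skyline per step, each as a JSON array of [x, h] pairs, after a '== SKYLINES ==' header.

== SKYLINES ==
[[47,1],[48,0]]
[[47,1],[48,2],[50,0]]
[[47,1],[48,16],[50,0]]
[[47,1],[48,16],[50,0]]
[[42,9],[48,16],[50,0]]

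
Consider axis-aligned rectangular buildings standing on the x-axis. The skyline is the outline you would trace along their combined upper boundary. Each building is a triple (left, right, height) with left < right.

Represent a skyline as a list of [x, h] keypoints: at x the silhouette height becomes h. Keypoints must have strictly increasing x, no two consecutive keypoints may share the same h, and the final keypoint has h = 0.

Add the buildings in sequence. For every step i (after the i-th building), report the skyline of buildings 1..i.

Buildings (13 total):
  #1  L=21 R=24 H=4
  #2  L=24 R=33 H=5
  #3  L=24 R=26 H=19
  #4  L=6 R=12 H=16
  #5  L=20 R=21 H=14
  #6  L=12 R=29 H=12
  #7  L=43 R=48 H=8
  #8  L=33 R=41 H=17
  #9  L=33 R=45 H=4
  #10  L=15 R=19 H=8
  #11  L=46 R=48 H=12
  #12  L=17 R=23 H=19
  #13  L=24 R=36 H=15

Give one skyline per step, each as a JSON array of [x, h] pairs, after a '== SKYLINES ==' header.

== SKYLINES ==
[[21,4],[24,0]]
[[21,4],[24,5],[33,0]]
[[21,4],[24,19],[26,5],[33,0]]
[[6,16],[12,0],[21,4],[24,19],[26,5],[33,0]]
[[6,16],[12,0],[20,14],[21,4],[24,19],[26,5],[33,0]]
[[6,16],[12,12],[20,14],[21,12],[24,19],[26,12],[29,5],[33,0]]
[[6,16],[12,12],[20,14],[21,12],[24,19],[26,12],[29,5],[33,0],[43,8],[48,0]]
[[6,16],[12,12],[20,14],[21,12],[24,19],[26,12],[29,5],[33,17],[41,0],[43,8],[48,0]]
[[6,16],[12,12],[20,14],[21,12],[24,19],[26,12],[29,5],[33,17],[41,4],[43,8],[48,0]]
[[6,16],[12,12],[20,14],[21,12],[24,19],[26,12],[29,5],[33,17],[41,4],[43,8],[48,0]]
[[6,16],[12,12],[20,14],[21,12],[24,19],[26,12],[29,5],[33,17],[41,4],[43,8],[46,12],[48,0]]
[[6,16],[12,12],[17,19],[23,12],[24,19],[26,12],[29,5],[33,17],[41,4],[43,8],[46,12],[48,0]]
[[6,16],[12,12],[17,19],[23,12],[24,19],[26,15],[33,17],[41,4],[43,8],[46,12],[48,0]]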